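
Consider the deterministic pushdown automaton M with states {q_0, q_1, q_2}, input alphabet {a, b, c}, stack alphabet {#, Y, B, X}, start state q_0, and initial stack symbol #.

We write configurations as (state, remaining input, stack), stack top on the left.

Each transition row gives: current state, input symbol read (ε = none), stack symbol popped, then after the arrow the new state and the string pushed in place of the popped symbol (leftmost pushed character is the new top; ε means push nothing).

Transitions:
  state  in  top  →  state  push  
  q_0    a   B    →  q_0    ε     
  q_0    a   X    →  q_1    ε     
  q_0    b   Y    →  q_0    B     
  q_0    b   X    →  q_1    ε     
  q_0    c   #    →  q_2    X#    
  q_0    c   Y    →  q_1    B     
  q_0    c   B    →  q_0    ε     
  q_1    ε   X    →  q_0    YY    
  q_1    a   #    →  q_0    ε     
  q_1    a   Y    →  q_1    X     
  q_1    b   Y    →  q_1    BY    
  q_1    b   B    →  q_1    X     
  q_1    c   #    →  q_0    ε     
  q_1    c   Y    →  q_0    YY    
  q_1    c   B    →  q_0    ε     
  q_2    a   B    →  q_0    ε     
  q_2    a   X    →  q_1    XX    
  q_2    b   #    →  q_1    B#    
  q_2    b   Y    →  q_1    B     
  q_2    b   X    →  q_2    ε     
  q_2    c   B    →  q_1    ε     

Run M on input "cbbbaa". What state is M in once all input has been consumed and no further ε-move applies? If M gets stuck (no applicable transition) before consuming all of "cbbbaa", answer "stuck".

stuck

(q_0, cbbbaa, #)
  read c, top #: go to q_2, push X# → (q_2, bbbaa, X#)
  read b, top X: go to q_2, push ε → (q_2, bbaa, #)
  read b, top #: go to q_1, push B# → (q_1, baa, B#)
  read b, top B: go to q_1, push X → (q_1, aa, X#)
  ε-move, top X: go to q_0, push YY → (q_0, aa, YY#)
No transition for (q_0, a, top Y); M blocks with input aa remaining.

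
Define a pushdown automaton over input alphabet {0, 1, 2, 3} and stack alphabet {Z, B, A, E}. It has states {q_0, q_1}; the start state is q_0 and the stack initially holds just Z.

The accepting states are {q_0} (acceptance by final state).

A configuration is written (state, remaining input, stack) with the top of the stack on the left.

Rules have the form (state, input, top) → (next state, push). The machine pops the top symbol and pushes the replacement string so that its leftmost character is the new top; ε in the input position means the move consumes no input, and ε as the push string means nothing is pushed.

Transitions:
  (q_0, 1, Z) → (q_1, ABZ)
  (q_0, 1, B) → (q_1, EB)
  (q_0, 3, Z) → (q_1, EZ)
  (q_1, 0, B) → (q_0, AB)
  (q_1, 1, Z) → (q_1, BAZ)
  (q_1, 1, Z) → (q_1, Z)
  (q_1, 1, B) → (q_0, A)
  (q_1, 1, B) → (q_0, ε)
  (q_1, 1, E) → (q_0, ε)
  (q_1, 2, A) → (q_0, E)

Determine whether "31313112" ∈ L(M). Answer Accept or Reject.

Accept

One accepting computation: (q_0, 31313112, Z) ⊢ (q_1, 1313112, EZ) ⊢ (q_0, 313112, Z) ⊢ (q_1, 13112, EZ) ⊢ (q_0, 3112, Z) ⊢ (q_1, 112, EZ) ⊢ (q_0, 12, Z) ⊢ (q_1, 2, ABZ) ⊢ (q_0, ε, EBZ)
All input consumed and state q_0 ∈ F.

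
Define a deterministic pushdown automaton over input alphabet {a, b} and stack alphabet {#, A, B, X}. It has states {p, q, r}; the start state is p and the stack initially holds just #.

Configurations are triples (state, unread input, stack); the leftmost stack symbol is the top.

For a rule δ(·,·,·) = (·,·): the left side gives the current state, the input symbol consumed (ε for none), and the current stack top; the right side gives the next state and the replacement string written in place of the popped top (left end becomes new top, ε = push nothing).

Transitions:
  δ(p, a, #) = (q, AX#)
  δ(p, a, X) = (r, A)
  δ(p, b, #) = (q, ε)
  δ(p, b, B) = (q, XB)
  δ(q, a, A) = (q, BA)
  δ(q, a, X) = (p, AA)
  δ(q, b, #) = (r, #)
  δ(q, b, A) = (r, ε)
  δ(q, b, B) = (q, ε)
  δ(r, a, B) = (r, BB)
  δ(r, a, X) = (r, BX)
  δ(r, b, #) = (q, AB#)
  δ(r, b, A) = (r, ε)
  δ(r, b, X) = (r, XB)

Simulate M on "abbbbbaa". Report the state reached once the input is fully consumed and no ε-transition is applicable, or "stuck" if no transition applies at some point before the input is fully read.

r

(p, abbbbbaa, #)
  read a, top #: go to q, push AX# → (q, bbbbbaa, AX#)
  read b, top A: go to r, push ε → (r, bbbbaa, X#)
  read b, top X: go to r, push XB → (r, bbbaa, XB#)
  read b, top X: go to r, push XB → (r, bbaa, XBB#)
  read b, top X: go to r, push XB → (r, baa, XBBB#)
  read b, top X: go to r, push XB → (r, aa, XBBBB#)
  read a, top X: go to r, push BX → (r, a, BXBBBB#)
  read a, top B: go to r, push BB → (r, ε, BBXBBBB#)
All input consumed; M is in state r.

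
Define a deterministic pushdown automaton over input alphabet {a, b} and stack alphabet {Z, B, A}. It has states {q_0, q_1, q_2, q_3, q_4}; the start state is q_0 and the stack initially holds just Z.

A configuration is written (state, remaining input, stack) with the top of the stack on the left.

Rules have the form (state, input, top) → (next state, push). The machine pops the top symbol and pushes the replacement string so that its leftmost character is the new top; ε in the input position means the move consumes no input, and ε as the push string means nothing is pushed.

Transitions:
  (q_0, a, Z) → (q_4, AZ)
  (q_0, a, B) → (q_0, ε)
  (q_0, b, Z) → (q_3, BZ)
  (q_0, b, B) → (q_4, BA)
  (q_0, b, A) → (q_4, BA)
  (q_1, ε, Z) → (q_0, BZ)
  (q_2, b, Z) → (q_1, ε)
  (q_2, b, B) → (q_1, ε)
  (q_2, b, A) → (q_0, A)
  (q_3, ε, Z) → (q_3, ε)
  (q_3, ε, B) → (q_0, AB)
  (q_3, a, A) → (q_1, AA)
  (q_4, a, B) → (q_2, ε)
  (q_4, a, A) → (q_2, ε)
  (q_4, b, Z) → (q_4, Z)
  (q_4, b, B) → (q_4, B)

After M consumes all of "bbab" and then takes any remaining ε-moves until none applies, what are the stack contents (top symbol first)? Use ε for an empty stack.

(q_0, bbab, Z)
  read b, top Z: go to q_3, push BZ → (q_3, bab, BZ)
  ε-move, top B: go to q_0, push AB → (q_0, bab, ABZ)
  read b, top A: go to q_4, push BA → (q_4, ab, BABZ)
  read a, top B: go to q_2, push ε → (q_2, b, ABZ)
  read b, top A: go to q_0, push A → (q_0, ε, ABZ)
All input consumed in state q_0 with stack ABZ.

ABZ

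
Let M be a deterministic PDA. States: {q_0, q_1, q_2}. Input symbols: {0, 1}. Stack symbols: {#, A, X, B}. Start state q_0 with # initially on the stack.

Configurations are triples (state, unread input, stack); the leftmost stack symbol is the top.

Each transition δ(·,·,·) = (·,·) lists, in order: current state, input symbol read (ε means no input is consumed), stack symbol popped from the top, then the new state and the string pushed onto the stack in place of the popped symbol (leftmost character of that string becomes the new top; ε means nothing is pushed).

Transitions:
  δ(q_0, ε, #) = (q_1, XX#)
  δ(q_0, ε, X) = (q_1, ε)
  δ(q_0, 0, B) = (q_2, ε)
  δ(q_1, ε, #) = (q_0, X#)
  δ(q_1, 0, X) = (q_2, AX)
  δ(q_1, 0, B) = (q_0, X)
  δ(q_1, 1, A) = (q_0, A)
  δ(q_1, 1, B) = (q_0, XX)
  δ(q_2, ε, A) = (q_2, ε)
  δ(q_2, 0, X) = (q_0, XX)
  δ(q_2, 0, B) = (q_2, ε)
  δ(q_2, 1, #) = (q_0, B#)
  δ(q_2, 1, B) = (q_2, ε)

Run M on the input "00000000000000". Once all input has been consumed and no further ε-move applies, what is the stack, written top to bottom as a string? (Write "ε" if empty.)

XX#

(q_0, 00000000000000, #)
  ε-move, top #: go to q_1, push XX# → (q_1, 00000000000000, XX#)
  read 0, top X: go to q_2, push AX → (q_2, 0000000000000, AXX#)
  ε-move, top A: go to q_2, push ε → (q_2, 0000000000000, XX#)
  read 0, top X: go to q_0, push XX → (q_0, 000000000000, XXX#)
  ε-move, top X: go to q_1, push ε → (q_1, 000000000000, XX#)
  read 0, top X: go to q_2, push AX → (q_2, 00000000000, AXX#)
  ε-move, top A: go to q_2, push ε → (q_2, 00000000000, XX#)
  read 0, top X: go to q_0, push XX → (q_0, 0000000000, XXX#)
  ε-move, top X: go to q_1, push ε → (q_1, 0000000000, XX#)
  read 0, top X: go to q_2, push AX → (q_2, 000000000, AXX#)
  ε-move, top A: go to q_2, push ε → (q_2, 000000000, XX#)
  read 0, top X: go to q_0, push XX → (q_0, 00000000, XXX#)
  ε-move, top X: go to q_1, push ε → (q_1, 00000000, XX#)
  read 0, top X: go to q_2, push AX → (q_2, 0000000, AXX#)
  ε-move, top A: go to q_2, push ε → (q_2, 0000000, XX#)
  read 0, top X: go to q_0, push XX → (q_0, 000000, XXX#)
  ε-move, top X: go to q_1, push ε → (q_1, 000000, XX#)
  read 0, top X: go to q_2, push AX → (q_2, 00000, AXX#)
  ε-move, top A: go to q_2, push ε → (q_2, 00000, XX#)
  read 0, top X: go to q_0, push XX → (q_0, 0000, XXX#)
  ε-move, top X: go to q_1, push ε → (q_1, 0000, XX#)
  read 0, top X: go to q_2, push AX → (q_2, 000, AXX#)
  ε-move, top A: go to q_2, push ε → (q_2, 000, XX#)
  read 0, top X: go to q_0, push XX → (q_0, 00, XXX#)
  ε-move, top X: go to q_1, push ε → (q_1, 00, XX#)
  read 0, top X: go to q_2, push AX → (q_2, 0, AXX#)
  ε-move, top A: go to q_2, push ε → (q_2, 0, XX#)
  read 0, top X: go to q_0, push XX → (q_0, ε, XXX#)
  ε-move, top X: go to q_1, push ε → (q_1, ε, XX#)
All input consumed in state q_1 with stack XX#.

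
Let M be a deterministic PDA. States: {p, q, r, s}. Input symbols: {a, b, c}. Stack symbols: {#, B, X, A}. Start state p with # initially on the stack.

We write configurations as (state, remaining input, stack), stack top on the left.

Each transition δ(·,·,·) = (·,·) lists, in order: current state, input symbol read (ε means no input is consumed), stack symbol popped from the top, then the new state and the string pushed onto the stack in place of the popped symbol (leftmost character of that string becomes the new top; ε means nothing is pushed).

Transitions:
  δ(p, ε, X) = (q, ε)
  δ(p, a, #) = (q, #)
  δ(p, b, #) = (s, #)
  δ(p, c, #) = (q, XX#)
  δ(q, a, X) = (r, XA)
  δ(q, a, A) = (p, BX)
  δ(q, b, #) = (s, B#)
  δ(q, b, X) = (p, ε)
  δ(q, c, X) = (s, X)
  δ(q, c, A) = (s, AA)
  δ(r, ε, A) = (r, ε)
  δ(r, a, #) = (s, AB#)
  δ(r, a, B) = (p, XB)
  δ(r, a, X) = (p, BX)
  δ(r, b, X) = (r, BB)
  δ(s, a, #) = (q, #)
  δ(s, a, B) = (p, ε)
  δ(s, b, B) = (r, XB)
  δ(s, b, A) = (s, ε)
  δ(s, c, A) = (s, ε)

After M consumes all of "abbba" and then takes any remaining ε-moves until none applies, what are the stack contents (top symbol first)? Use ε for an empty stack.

BBB#

(p, abbba, #) ⊢ (q, bbba, #) ⊢ (s, bba, B#) ⊢ (r, ba, XB#) ⊢ (r, a, BBB#) ⊢ (p, ε, XBBB#) ⊢ (q, ε, BBB#)
All input consumed in state q with stack BBB#.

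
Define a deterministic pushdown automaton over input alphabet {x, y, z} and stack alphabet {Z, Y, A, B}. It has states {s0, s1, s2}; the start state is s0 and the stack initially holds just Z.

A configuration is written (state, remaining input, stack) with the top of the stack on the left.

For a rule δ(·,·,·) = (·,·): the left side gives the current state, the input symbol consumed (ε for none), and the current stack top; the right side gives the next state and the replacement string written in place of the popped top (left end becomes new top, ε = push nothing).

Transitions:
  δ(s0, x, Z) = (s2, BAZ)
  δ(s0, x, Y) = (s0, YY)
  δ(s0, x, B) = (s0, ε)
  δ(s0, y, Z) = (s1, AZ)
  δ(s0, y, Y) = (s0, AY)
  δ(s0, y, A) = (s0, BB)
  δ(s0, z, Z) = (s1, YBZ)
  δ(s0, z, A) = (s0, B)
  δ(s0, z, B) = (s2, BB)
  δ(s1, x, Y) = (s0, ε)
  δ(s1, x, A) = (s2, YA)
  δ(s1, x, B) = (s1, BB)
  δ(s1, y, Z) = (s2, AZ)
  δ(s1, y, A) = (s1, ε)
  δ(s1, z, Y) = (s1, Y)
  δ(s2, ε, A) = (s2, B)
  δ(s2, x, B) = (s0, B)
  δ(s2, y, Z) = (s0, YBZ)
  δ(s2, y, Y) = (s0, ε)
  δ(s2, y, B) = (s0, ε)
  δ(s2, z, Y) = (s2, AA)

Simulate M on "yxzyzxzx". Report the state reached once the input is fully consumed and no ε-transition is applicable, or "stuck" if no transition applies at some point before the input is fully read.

(s0, yxzyzxzx, Z) ⊢ (s1, xzyzxzx, AZ) ⊢ (s2, zyzxzx, YAZ) ⊢ (s2, yzxzx, AAAZ) ⊢ (s2, yzxzx, BAAZ) ⊢ (s0, zxzx, AAZ) ⊢ (s0, xzx, BAZ) ⊢ (s0, zx, AZ) ⊢ (s0, x, BZ) ⊢ (s0, ε, Z)
All input consumed; M is in state s0.

s0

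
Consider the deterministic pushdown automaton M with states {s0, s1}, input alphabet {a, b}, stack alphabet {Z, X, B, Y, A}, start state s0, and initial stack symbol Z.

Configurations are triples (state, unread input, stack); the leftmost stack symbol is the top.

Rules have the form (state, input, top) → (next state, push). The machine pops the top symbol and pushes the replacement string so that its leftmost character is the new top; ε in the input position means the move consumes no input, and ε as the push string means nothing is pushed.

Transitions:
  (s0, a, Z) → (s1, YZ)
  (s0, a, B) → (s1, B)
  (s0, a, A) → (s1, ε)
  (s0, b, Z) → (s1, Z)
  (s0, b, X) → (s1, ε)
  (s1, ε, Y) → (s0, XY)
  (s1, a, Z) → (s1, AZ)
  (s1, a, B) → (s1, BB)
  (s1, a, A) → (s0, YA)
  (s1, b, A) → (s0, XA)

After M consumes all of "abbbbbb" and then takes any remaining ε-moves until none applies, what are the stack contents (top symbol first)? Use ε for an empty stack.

XYZ

(s0, abbbbbb, Z)
  read a, top Z: go to s1, push YZ → (s1, bbbbbb, YZ)
  ε-move, top Y: go to s0, push XY → (s0, bbbbbb, XYZ)
  read b, top X: go to s1, push ε → (s1, bbbbb, YZ)
  ε-move, top Y: go to s0, push XY → (s0, bbbbb, XYZ)
  read b, top X: go to s1, push ε → (s1, bbbb, YZ)
  ε-move, top Y: go to s0, push XY → (s0, bbbb, XYZ)
  read b, top X: go to s1, push ε → (s1, bbb, YZ)
  ε-move, top Y: go to s0, push XY → (s0, bbb, XYZ)
  read b, top X: go to s1, push ε → (s1, bb, YZ)
  ε-move, top Y: go to s0, push XY → (s0, bb, XYZ)
  read b, top X: go to s1, push ε → (s1, b, YZ)
  ε-move, top Y: go to s0, push XY → (s0, b, XYZ)
  read b, top X: go to s1, push ε → (s1, ε, YZ)
  ε-move, top Y: go to s0, push XY → (s0, ε, XYZ)
All input consumed in state s0 with stack XYZ.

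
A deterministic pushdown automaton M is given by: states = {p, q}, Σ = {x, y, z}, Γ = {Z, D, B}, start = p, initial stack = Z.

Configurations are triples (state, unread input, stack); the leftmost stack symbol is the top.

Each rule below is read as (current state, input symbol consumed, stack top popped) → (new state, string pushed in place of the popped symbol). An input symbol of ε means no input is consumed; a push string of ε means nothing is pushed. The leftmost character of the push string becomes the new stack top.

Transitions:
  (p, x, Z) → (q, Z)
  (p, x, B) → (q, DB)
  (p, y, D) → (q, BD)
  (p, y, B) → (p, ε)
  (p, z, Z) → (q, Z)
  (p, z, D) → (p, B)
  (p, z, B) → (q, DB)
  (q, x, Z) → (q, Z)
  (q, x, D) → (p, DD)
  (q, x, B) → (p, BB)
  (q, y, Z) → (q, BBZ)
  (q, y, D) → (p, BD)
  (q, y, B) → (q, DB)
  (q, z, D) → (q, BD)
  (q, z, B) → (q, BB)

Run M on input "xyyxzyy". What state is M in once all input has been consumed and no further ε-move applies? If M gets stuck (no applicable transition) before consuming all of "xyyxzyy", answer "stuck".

(p, xyyxzyy, Z)
  read x, top Z: go to q, push Z → (q, yyxzyy, Z)
  read y, top Z: go to q, push BBZ → (q, yxzyy, BBZ)
  read y, top B: go to q, push DB → (q, xzyy, DBBZ)
  read x, top D: go to p, push DD → (p, zyy, DDBBZ)
  read z, top D: go to p, push B → (p, yy, BDBBZ)
  read y, top B: go to p, push ε → (p, y, DBBZ)
  read y, top D: go to q, push BD → (q, ε, BDBBZ)
All input consumed; M is in state q.

q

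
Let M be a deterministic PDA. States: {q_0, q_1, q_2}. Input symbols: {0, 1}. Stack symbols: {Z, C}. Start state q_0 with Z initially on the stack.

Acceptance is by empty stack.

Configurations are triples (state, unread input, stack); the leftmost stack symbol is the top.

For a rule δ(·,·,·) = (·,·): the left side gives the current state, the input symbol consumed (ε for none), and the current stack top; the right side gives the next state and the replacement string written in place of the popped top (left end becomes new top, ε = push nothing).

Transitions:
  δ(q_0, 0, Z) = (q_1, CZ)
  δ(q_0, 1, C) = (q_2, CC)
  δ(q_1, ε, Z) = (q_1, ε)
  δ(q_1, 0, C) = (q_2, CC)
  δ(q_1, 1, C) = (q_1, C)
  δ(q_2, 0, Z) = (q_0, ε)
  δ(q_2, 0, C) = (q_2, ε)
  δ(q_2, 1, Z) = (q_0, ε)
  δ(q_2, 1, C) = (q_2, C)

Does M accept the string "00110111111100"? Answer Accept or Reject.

Accept

(q_0, 00110111111100, Z)
  read 0, top Z: go to q_1, push CZ → (q_1, 0110111111100, CZ)
  read 0, top C: go to q_2, push CC → (q_2, 110111111100, CCZ)
  read 1, top C: go to q_2, push C → (q_2, 10111111100, CCZ)
  read 1, top C: go to q_2, push C → (q_2, 0111111100, CCZ)
  read 0, top C: go to q_2, push ε → (q_2, 111111100, CZ)
  read 1, top C: go to q_2, push C → (q_2, 11111100, CZ)
  read 1, top C: go to q_2, push C → (q_2, 1111100, CZ)
  read 1, top C: go to q_2, push C → (q_2, 111100, CZ)
  read 1, top C: go to q_2, push C → (q_2, 11100, CZ)
  read 1, top C: go to q_2, push C → (q_2, 1100, CZ)
  read 1, top C: go to q_2, push C → (q_2, 100, CZ)
  read 1, top C: go to q_2, push C → (q_2, 00, CZ)
  read 0, top C: go to q_2, push ε → (q_2, 0, Z)
  read 0, top Z: go to q_0, push ε → (q_0, ε, ε)
All input consumed and the stack is empty.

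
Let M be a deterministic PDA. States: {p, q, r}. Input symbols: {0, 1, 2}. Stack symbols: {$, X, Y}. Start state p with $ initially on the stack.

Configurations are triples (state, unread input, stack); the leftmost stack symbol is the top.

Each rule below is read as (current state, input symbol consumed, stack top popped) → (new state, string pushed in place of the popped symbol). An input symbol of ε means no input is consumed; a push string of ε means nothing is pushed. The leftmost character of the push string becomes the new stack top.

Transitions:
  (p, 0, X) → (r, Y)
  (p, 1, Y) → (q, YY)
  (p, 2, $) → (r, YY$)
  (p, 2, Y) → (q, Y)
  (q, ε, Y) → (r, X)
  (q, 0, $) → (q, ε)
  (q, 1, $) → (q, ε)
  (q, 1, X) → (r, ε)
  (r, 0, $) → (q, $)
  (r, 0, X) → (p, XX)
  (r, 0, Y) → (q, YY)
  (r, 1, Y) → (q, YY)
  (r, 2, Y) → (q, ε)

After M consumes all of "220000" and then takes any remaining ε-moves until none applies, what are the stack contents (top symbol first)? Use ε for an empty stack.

(p, 220000, $)
  read 2, top $: go to r, push YY$ → (r, 20000, YY$)
  read 2, top Y: go to q, push ε → (q, 0000, Y$)
  ε-move, top Y: go to r, push X → (r, 0000, X$)
  read 0, top X: go to p, push XX → (p, 000, XX$)
  read 0, top X: go to r, push Y → (r, 00, YX$)
  read 0, top Y: go to q, push YY → (q, 0, YYX$)
  ε-move, top Y: go to r, push X → (r, 0, XYX$)
  read 0, top X: go to p, push XX → (p, ε, XXYX$)
All input consumed in state p with stack XXYX$.

XXYX$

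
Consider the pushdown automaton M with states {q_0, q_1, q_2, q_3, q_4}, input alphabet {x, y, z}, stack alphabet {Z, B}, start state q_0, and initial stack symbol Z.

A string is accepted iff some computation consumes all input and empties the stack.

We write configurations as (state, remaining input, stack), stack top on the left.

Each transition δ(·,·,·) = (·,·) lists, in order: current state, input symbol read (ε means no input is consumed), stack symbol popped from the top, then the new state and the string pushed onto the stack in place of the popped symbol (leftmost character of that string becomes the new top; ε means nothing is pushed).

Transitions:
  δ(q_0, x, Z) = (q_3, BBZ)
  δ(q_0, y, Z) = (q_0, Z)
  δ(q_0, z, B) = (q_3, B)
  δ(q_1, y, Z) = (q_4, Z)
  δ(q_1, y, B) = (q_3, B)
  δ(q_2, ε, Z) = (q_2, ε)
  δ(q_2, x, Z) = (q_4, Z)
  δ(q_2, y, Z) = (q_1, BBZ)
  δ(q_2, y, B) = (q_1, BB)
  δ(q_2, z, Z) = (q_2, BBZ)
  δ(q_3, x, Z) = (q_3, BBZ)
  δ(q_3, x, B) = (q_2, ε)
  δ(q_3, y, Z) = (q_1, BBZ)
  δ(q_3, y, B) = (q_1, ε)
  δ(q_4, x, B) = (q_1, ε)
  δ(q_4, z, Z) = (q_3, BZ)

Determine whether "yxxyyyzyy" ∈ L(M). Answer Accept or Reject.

Reject

No computation consumes all input and empties the stack.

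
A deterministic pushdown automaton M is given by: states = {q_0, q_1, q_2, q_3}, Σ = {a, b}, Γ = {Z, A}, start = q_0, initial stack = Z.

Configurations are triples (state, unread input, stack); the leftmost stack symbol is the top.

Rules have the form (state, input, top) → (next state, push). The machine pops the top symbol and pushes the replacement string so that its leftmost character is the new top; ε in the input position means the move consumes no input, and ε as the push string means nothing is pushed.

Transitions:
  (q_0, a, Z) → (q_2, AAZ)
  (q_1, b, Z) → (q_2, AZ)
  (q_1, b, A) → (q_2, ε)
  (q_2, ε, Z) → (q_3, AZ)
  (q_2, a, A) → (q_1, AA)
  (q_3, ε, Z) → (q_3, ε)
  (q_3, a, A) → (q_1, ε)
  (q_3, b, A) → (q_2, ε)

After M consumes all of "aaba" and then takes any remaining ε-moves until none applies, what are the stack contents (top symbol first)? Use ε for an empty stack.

(q_0, aaba, Z) ⊢ (q_2, aba, AAZ) ⊢ (q_1, ba, AAAZ) ⊢ (q_2, a, AAZ) ⊢ (q_1, ε, AAAZ)
All input consumed in state q_1 with stack AAAZ.

AAAZ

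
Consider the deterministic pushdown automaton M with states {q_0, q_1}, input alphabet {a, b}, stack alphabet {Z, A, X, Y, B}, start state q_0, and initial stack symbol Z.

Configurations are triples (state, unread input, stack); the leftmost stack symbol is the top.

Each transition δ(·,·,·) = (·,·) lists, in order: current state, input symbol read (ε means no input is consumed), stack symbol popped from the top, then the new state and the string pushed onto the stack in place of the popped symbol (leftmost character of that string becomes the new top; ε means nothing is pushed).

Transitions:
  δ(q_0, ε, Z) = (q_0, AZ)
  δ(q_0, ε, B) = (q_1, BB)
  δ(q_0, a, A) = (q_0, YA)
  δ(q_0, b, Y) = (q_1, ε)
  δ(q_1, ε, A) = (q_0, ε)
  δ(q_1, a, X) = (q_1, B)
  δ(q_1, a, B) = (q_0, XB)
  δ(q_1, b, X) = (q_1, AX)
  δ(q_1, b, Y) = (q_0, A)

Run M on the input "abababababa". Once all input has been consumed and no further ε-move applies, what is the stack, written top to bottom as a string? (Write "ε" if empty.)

YAZ

(q_0, abababababa, Z)
  ε-move, top Z: go to q_0, push AZ → (q_0, abababababa, AZ)
  read a, top A: go to q_0, push YA → (q_0, bababababa, YAZ)
  read b, top Y: go to q_1, push ε → (q_1, ababababa, AZ)
  ε-move, top A: go to q_0, push ε → (q_0, ababababa, Z)
  ε-move, top Z: go to q_0, push AZ → (q_0, ababababa, AZ)
  read a, top A: go to q_0, push YA → (q_0, babababa, YAZ)
  read b, top Y: go to q_1, push ε → (q_1, abababa, AZ)
  ε-move, top A: go to q_0, push ε → (q_0, abababa, Z)
  ε-move, top Z: go to q_0, push AZ → (q_0, abababa, AZ)
  read a, top A: go to q_0, push YA → (q_0, bababa, YAZ)
  read b, top Y: go to q_1, push ε → (q_1, ababa, AZ)
  ε-move, top A: go to q_0, push ε → (q_0, ababa, Z)
  ε-move, top Z: go to q_0, push AZ → (q_0, ababa, AZ)
  read a, top A: go to q_0, push YA → (q_0, baba, YAZ)
  read b, top Y: go to q_1, push ε → (q_1, aba, AZ)
  ε-move, top A: go to q_0, push ε → (q_0, aba, Z)
  ε-move, top Z: go to q_0, push AZ → (q_0, aba, AZ)
  read a, top A: go to q_0, push YA → (q_0, ba, YAZ)
  read b, top Y: go to q_1, push ε → (q_1, a, AZ)
  ε-move, top A: go to q_0, push ε → (q_0, a, Z)
  ε-move, top Z: go to q_0, push AZ → (q_0, a, AZ)
  read a, top A: go to q_0, push YA → (q_0, ε, YAZ)
All input consumed in state q_0 with stack YAZ.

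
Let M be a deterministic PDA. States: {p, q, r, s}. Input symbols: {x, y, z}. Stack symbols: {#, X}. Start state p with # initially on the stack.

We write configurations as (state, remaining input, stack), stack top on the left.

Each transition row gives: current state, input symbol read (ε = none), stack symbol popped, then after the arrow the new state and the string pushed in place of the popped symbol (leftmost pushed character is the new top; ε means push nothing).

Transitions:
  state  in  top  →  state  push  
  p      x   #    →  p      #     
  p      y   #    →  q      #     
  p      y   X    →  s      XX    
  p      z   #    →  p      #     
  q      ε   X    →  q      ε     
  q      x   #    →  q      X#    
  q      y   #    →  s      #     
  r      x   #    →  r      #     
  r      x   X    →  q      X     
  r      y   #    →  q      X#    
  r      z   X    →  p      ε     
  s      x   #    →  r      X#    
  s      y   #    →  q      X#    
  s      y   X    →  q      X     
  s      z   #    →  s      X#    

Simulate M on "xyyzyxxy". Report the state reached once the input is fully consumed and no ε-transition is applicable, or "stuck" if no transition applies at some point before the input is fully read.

s

(p, xyyzyxxy, #)
  read x, top #: go to p, push # → (p, yyzyxxy, #)
  read y, top #: go to q, push # → (q, yzyxxy, #)
  read y, top #: go to s, push # → (s, zyxxy, #)
  read z, top #: go to s, push X# → (s, yxxy, X#)
  read y, top X: go to q, push X → (q, xxy, X#)
  ε-move, top X: go to q, push ε → (q, xxy, #)
  read x, top #: go to q, push X# → (q, xy, X#)
  ε-move, top X: go to q, push ε → (q, xy, #)
  read x, top #: go to q, push X# → (q, y, X#)
  ε-move, top X: go to q, push ε → (q, y, #)
  read y, top #: go to s, push # → (s, ε, #)
All input consumed; M is in state s.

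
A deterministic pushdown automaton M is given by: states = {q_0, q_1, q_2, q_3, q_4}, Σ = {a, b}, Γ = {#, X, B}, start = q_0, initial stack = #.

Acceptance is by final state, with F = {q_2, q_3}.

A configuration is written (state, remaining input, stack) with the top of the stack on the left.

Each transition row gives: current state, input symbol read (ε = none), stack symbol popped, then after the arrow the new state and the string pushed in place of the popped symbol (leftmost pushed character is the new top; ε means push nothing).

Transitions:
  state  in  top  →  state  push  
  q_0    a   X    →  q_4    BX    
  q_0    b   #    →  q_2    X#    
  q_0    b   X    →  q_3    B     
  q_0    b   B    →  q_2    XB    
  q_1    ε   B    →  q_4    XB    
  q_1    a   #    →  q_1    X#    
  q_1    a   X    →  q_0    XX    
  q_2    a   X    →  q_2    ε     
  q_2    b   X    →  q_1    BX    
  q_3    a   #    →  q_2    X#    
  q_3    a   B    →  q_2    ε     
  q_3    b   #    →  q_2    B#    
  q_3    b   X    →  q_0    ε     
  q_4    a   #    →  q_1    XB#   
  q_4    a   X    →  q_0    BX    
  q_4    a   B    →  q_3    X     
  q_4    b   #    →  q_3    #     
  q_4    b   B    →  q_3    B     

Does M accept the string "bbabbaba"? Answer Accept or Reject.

Accept

(q_0, bbabbaba, #)
  read b, top #: go to q_2, push X# → (q_2, babbaba, X#)
  read b, top X: go to q_1, push BX → (q_1, abbaba, BX#)
  ε-move, top B: go to q_4, push XB → (q_4, abbaba, XBX#)
  read a, top X: go to q_0, push BX → (q_0, bbaba, BXBX#)
  read b, top B: go to q_2, push XB → (q_2, baba, XBXBX#)
  read b, top X: go to q_1, push BX → (q_1, aba, BXBXBX#)
  ε-move, top B: go to q_4, push XB → (q_4, aba, XBXBXBX#)
  read a, top X: go to q_0, push BX → (q_0, ba, BXBXBXBX#)
  read b, top B: go to q_2, push XB → (q_2, a, XBXBXBXBX#)
  read a, top X: go to q_2, push ε → (q_2, ε, BXBXBXBX#)
All input consumed; state q_2 ∈ F.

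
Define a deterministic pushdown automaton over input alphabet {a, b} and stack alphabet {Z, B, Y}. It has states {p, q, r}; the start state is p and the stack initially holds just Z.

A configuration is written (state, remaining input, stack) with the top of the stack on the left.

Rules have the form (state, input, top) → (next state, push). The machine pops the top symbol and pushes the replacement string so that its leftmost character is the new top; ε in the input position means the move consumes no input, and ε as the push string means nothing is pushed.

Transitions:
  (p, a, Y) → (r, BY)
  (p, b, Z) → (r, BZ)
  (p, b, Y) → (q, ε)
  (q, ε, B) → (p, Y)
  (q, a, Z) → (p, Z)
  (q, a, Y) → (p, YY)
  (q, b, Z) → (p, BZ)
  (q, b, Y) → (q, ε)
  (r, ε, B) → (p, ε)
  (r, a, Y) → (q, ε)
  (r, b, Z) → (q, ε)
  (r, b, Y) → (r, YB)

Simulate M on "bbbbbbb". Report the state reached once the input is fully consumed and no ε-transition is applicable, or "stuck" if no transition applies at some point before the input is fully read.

(p, bbbbbbb, Z)
  read b, top Z: go to r, push BZ → (r, bbbbbb, BZ)
  ε-move, top B: go to p, push ε → (p, bbbbbb, Z)
  read b, top Z: go to r, push BZ → (r, bbbbb, BZ)
  ε-move, top B: go to p, push ε → (p, bbbbb, Z)
  read b, top Z: go to r, push BZ → (r, bbbb, BZ)
  ε-move, top B: go to p, push ε → (p, bbbb, Z)
  read b, top Z: go to r, push BZ → (r, bbb, BZ)
  ε-move, top B: go to p, push ε → (p, bbb, Z)
  read b, top Z: go to r, push BZ → (r, bb, BZ)
  ε-move, top B: go to p, push ε → (p, bb, Z)
  read b, top Z: go to r, push BZ → (r, b, BZ)
  ε-move, top B: go to p, push ε → (p, b, Z)
  read b, top Z: go to r, push BZ → (r, ε, BZ)
  ε-move, top B: go to p, push ε → (p, ε, Z)
All input consumed; M is in state p.

p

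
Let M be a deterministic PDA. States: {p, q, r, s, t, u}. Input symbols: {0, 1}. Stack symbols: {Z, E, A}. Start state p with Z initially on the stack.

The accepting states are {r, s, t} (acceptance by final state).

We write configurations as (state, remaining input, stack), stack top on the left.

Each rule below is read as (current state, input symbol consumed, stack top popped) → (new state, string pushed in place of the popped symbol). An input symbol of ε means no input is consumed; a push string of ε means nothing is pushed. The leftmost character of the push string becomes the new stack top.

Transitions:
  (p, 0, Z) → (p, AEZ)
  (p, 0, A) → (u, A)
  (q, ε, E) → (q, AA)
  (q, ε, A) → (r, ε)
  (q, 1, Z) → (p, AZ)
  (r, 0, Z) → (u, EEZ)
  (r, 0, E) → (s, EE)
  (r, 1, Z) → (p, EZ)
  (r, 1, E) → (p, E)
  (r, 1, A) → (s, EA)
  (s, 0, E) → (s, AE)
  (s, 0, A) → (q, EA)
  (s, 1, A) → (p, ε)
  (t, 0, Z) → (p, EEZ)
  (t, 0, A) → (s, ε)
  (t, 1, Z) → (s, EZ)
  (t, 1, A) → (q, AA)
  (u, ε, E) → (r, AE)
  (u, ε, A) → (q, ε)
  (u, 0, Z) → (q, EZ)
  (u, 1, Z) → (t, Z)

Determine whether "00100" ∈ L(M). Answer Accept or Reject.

Accept

(p, 00100, Z)
  read 0, top Z: go to p, push AEZ → (p, 0100, AEZ)
  read 0, top A: go to u, push A → (u, 100, AEZ)
  ε-move, top A: go to q, push ε → (q, 100, EZ)
  ε-move, top E: go to q, push AA → (q, 100, AAZ)
  ε-move, top A: go to r, push ε → (r, 100, AZ)
  read 1, top A: go to s, push EA → (s, 00, EAZ)
  read 0, top E: go to s, push AE → (s, 0, AEAZ)
  read 0, top A: go to q, push EA → (q, ε, EAEAZ)
  ε-move, top E: go to q, push AA → (q, ε, AAAEAZ)
  ε-move, top A: go to r, push ε → (r, ε, AAEAZ)
All input consumed; state r ∈ F.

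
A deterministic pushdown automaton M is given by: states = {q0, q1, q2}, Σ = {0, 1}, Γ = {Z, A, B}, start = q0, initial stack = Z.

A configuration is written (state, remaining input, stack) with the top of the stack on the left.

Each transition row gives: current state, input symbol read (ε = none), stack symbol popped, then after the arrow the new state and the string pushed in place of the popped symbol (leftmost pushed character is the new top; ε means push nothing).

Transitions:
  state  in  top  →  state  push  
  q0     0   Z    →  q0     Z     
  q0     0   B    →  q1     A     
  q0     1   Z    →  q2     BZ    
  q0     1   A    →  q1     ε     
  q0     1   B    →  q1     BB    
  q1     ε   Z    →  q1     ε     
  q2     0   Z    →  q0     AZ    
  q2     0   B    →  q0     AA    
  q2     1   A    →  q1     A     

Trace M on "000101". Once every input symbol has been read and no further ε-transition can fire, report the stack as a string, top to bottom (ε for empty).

(q0, 000101, Z) ⊢ (q0, 00101, Z) ⊢ (q0, 0101, Z) ⊢ (q0, 101, Z) ⊢ (q2, 01, BZ) ⊢ (q0, 1, AAZ) ⊢ (q1, ε, AZ)
All input consumed in state q1 with stack AZ.

AZ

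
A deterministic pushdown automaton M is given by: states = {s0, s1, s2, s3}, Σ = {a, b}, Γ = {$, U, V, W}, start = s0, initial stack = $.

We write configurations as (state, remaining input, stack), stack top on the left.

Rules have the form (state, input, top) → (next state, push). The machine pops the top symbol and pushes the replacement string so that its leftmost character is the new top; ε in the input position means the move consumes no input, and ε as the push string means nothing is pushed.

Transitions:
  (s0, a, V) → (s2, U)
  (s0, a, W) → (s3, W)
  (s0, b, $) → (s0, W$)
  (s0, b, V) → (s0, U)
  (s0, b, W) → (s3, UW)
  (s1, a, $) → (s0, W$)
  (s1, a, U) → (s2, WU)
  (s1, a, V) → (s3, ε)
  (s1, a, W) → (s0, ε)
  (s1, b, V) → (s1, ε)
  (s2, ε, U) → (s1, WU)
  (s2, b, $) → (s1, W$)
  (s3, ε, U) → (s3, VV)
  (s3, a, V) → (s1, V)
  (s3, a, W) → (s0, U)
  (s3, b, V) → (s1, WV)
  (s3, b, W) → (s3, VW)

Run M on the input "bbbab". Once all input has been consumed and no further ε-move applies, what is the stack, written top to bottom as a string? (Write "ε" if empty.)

(s0, bbbab, $)
  read b, top $: go to s0, push W$ → (s0, bbab, W$)
  read b, top W: go to s3, push UW → (s3, bab, UW$)
  ε-move, top U: go to s3, push VV → (s3, bab, VVW$)
  read b, top V: go to s1, push WV → (s1, ab, WVVW$)
  read a, top W: go to s0, push ε → (s0, b, VVW$)
  read b, top V: go to s0, push U → (s0, ε, UVW$)
All input consumed in state s0 with stack UVW$.

UVW$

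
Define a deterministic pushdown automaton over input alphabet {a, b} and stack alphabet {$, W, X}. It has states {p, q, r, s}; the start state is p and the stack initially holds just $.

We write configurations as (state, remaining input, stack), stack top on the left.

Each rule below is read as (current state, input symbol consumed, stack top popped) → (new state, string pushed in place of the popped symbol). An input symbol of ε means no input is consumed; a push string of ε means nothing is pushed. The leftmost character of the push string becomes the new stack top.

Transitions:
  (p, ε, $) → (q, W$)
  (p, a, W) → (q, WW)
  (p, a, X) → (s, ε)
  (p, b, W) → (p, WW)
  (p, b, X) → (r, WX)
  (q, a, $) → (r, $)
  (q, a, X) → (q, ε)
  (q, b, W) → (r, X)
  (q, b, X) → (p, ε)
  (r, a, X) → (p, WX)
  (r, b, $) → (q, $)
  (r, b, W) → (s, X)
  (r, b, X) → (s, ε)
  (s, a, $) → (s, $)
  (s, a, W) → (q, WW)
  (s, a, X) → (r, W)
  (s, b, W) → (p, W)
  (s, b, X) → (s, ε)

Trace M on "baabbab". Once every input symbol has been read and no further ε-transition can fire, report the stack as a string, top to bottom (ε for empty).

XWX$

(p, baabbab, $)
  ε-move, top $: go to q, push W$ → (q, baabbab, W$)
  read b, top W: go to r, push X → (r, aabbab, X$)
  read a, top X: go to p, push WX → (p, abbab, WX$)
  read a, top W: go to q, push WW → (q, bbab, WWX$)
  read b, top W: go to r, push X → (r, bab, XWX$)
  read b, top X: go to s, push ε → (s, ab, WX$)
  read a, top W: go to q, push WW → (q, b, WWX$)
  read b, top W: go to r, push X → (r, ε, XWX$)
All input consumed in state r with stack XWX$.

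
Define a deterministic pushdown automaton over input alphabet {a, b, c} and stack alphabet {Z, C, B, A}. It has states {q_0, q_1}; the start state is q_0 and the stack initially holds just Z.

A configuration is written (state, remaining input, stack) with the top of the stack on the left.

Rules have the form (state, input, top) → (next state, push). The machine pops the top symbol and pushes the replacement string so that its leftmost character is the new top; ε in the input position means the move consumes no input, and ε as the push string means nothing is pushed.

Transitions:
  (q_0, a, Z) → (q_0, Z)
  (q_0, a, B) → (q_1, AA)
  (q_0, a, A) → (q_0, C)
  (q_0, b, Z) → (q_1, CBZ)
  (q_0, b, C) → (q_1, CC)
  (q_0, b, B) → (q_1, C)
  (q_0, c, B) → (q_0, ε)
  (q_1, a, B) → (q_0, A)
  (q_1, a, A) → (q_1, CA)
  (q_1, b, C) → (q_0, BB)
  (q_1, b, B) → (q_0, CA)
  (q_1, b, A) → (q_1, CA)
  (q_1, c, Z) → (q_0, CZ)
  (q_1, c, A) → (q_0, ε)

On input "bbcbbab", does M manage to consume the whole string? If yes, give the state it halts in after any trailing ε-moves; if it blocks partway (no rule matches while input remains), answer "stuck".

q_1

(q_0, bbcbbab, Z)
  read b, top Z: go to q_1, push CBZ → (q_1, bcbbab, CBZ)
  read b, top C: go to q_0, push BB → (q_0, cbbab, BBBZ)
  read c, top B: go to q_0, push ε → (q_0, bbab, BBZ)
  read b, top B: go to q_1, push C → (q_1, bab, CBZ)
  read b, top C: go to q_0, push BB → (q_0, ab, BBBZ)
  read a, top B: go to q_1, push AA → (q_1, b, AABBZ)
  read b, top A: go to q_1, push CA → (q_1, ε, CAABBZ)
All input consumed; M is in state q_1.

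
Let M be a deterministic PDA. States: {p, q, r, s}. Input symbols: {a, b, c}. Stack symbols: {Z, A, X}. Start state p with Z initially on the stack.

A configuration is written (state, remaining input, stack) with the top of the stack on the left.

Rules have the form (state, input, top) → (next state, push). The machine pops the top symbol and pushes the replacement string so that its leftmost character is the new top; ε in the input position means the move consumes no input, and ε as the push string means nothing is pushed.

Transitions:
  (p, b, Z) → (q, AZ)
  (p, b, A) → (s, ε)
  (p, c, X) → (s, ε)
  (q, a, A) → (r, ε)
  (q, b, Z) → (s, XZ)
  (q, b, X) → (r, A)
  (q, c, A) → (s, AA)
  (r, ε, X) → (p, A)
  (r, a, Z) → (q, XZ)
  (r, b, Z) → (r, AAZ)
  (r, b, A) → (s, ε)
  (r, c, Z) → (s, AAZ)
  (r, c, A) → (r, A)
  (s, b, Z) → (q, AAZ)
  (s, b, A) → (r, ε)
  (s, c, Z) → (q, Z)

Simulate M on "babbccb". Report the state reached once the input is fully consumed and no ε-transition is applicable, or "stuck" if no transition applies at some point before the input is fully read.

stuck

(p, babbccb, Z) ⊢ (q, abbccb, AZ) ⊢ (r, bbccb, Z) ⊢ (r, bccb, AAZ) ⊢ (s, ccb, AZ)
No transition for (s, c, top A); M blocks with input ccb remaining.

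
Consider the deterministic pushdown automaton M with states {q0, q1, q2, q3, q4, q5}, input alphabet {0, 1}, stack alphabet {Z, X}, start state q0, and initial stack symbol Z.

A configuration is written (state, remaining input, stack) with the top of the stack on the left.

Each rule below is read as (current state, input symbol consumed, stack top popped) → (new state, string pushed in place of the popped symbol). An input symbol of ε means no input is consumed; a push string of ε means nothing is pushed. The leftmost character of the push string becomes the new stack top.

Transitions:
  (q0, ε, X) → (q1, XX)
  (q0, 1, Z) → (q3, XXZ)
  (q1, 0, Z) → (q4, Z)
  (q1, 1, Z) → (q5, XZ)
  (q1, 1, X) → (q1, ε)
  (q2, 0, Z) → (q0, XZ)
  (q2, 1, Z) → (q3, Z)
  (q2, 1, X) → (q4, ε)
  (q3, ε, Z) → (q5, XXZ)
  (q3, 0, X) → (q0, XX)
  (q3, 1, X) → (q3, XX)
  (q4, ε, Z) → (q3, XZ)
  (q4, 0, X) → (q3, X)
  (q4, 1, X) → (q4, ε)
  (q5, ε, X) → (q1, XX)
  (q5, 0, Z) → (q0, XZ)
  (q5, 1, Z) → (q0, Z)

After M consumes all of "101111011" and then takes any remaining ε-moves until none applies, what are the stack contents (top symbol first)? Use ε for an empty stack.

XXXZ

(q0, 101111011, Z)
  read 1, top Z: go to q3, push XXZ → (q3, 01111011, XXZ)
  read 0, top X: go to q0, push XX → (q0, 1111011, XXXZ)
  ε-move, top X: go to q1, push XX → (q1, 1111011, XXXXZ)
  read 1, top X: go to q1, push ε → (q1, 111011, XXXZ)
  read 1, top X: go to q1, push ε → (q1, 11011, XXZ)
  read 1, top X: go to q1, push ε → (q1, 1011, XZ)
  read 1, top X: go to q1, push ε → (q1, 011, Z)
  read 0, top Z: go to q4, push Z → (q4, 11, Z)
  ε-move, top Z: go to q3, push XZ → (q3, 11, XZ)
  read 1, top X: go to q3, push XX → (q3, 1, XXZ)
  read 1, top X: go to q3, push XX → (q3, ε, XXXZ)
All input consumed in state q3 with stack XXXZ.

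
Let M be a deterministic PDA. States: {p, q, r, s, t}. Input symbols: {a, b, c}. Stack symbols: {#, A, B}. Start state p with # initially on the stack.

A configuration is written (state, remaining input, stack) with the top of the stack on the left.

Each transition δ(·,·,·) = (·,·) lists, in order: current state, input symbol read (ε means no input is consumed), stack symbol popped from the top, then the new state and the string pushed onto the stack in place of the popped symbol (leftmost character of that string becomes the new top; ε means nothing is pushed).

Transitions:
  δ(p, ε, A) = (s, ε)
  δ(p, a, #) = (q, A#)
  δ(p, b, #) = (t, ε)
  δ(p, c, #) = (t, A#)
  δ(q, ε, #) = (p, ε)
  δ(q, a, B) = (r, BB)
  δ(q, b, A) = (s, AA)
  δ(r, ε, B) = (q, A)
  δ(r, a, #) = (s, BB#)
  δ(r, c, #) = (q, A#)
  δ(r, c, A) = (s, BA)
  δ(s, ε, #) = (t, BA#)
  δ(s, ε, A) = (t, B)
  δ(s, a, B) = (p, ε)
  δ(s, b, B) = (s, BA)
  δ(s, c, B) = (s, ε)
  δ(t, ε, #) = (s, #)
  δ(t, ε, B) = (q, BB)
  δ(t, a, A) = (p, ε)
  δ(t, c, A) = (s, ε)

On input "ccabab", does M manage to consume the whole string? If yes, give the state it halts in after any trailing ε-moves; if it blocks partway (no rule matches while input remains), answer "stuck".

(p, ccabab, #)
  read c, top #: go to t, push A# → (t, cabab, A#)
  read c, top A: go to s, push ε → (s, abab, #)
  ε-move, top #: go to t, push BA# → (t, abab, BA#)
  ε-move, top B: go to q, push BB → (q, abab, BBA#)
  read a, top B: go to r, push BB → (r, bab, BBBA#)
  ε-move, top B: go to q, push A → (q, bab, ABBA#)
  read b, top A: go to s, push AA → (s, ab, AABBA#)
  ε-move, top A: go to t, push B → (t, ab, BABBA#)
  ε-move, top B: go to q, push BB → (q, ab, BBABBA#)
  read a, top B: go to r, push BB → (r, b, BBBABBA#)
  ε-move, top B: go to q, push A → (q, b, ABBABBA#)
  read b, top A: go to s, push AA → (s, ε, AABBABBA#)
  ε-move, top A: go to t, push B → (t, ε, BABBABBA#)
  ε-move, top B: go to q, push BB → (q, ε, BBABBABBA#)
All input consumed; M is in state q.

q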